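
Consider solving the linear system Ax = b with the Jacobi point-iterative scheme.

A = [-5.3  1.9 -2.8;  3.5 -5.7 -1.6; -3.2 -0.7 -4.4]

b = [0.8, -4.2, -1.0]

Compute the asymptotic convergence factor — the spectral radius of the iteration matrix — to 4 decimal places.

0.8885

Diagonal D = diag(-5.3, -5.7, -4.4); L, U strict lower/upper.
Jacobi: T = -D⁻¹(L+U), T[2,0] = -(-3.2)/(-4.4) = -0.7273; T[2,2] = 0.
  T[0,:] = [+0.0000  +0.3585  -0.5283]
  T[1,:] = [+0.6140  +0.0000  -0.2807]
  T[2,:] = [-0.7273  -0.1591  +0.0000]
|roots of det(T-λI)|: 0.8885, 0.6828, 0.2057.
ρ(T) = max|λ| = 0.8885; 0.8885 < 1, so it converges for any x₀.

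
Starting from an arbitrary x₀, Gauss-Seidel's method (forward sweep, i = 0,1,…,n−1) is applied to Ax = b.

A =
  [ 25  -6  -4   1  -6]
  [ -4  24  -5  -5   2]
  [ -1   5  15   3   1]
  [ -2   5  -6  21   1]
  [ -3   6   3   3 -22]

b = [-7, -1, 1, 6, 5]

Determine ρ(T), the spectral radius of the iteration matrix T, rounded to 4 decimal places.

0.2381

Let D = diag(25, 24, 15, 21, -22); L, U the strict triangles.
Gauss-Seidel: T = -(D+L)⁻¹U, row 0 first, T[0,3] = -(1)/(25) = -0.0400; later rows by forward substitution.
  T[0,:] = [+0.0000, +0.2400, +0.1600, -0.0400, +0.2400]
  T[1,:] = [+0.0000, +0.0400, +0.2350, +0.2017, -0.0433]
  T[2,:] = [+0.0000, +0.0027, -0.0677, -0.2699, -0.0362]
  T[3,:] = [+0.0000, +0.0141, -0.0600, -0.1289, -0.0248]
  T[4,:] = [+0.0000, -0.0195, +0.0249, +0.0061, -0.0529]
|λ(T)| sorted: 0.2381, 0.0722, 0.0615, 0.0615, 0.0000.
spectral radius ρ = 0.2381; 0.2381 < 1: convergent.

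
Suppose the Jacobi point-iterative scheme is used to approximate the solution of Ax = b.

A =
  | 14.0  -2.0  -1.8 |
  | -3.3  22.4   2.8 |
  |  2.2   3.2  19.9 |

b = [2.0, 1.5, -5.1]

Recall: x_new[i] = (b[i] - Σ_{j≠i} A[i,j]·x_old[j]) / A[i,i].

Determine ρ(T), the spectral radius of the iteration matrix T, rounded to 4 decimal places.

0.1812

Split A = D + L + U, D = diag(14, 22.4, 19.9).
Jacobi T = -D⁻¹(L+U): T[0,1] = -(-2)/(14) = +0.1429; T[0,0] = 0.
  T[0,:] = [+0.0000  +0.1429  +0.1286]
  T[1,:] = [+0.1473  +0.0000  -0.1250]
  T[2,:] = [-0.1106  -0.1608  +0.0000]
moduli |λ_i(T)| = 0.1812, 0.1386, 0.0427.
spectral radius ρ = 0.1812; 0.1812 < 1, so it converges for any x₀.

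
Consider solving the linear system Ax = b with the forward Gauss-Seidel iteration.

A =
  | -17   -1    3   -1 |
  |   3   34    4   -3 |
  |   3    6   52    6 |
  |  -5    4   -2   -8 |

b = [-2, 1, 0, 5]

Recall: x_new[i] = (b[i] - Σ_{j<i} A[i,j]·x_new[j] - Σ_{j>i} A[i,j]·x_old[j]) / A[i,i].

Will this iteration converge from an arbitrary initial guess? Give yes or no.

yes

Write A = D+L+U with D = diag(-17, 34, 52, -8).
Gauss-Seidel: T = -(D+L)⁻¹U, row 0 first, T[0,3] = -(-1)/(-17) = -0.0588; later rows by forward substitution.
  T[0,:] = [+0.0000 -0.0588 +0.1765 -0.0588]
  T[1,:] = [+0.0000 +0.0052 -0.1332 +0.0934]
  T[2,:] = [+0.0000 +0.0028 +0.0052 -0.1228]
  T[3,:] = [+0.0000 +0.0387 -0.1782 +0.1142]
|λ(T)| sorted: 0.2352, 0.0860, 0.0247, 0.0000.
ρ(T) = max|λ| = 0.2352; 0.2352 < 1 ⇒ converges.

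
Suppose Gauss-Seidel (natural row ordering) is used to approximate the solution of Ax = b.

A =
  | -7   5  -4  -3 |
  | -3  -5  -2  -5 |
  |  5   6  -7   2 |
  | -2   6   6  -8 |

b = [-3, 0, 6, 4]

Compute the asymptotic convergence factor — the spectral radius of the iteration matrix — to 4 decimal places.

1.3976

Write A = D+L+U with D = diag(-7, -5, -7, -8).
Gauss-Seidel: T = -(D+L)⁻¹U, row 0 first, T[0,3] = -(-3)/(-7) = -0.4286; later rows by forward substitution.
  T[0,:] = [+0.0000 +0.7143 -0.5714 -0.4286]
  T[1,:] = [+0.0000 -0.4286 -0.0571 -0.7429]
  T[2,:] = [+0.0000 +0.1429 -0.4571 -0.6571]
  T[3,:] = [+0.0000 -0.3929 -0.2429 -0.9429]
|eigenvalues of T|: 1.3976, 0.4626, 0.0316, 0.0000.
spectral radius ρ = 1.3976; 1.3976 > 1 ⇒ diverges.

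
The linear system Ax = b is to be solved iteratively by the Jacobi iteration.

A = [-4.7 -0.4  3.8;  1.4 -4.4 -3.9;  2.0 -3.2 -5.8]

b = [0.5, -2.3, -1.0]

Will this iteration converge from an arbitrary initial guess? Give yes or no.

Split A = D + L + U, D = diag(-4.7, -4.4, -5.8).
Jacobi: T = -D⁻¹(L+U), T[2,0] = -(2)/(-5.8) = +0.3448; T[2,2] = 0.
  T[0,:] = [+0.0000, -0.0851, +0.8085]
  T[1,:] = [+0.3182, +0.0000, -0.8864]
  T[2,:] = [+0.3448, -0.5517, +0.0000]
|λ(T)| sorted: 0.9302, 0.7680, 0.1623.
spectral radius ρ = 0.9302; 0.9302 < 1 ⇒ converges.

yes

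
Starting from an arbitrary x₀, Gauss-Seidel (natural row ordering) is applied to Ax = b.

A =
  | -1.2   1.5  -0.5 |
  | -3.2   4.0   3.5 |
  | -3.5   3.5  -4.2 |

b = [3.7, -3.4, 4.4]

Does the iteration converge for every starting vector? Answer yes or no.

A = D + L + U where D = diag(-1.2, 4, -4.2).
Gauss-Seidel: T = -(D+L)⁻¹U, row 0 first, T[0,2] = -(-0.5)/(-1.2) = -0.4167; later rows by forward substitution.
  T[0,:] = [+0.0000, +1.2500, -0.4167]
  T[1,:] = [+0.0000, +1.0000, -1.2083]
  T[2,:] = [+0.0000, -0.2083, -0.6597]
|eigenvalues of T|: 1.1399, 0.7996, 0.0000.
ρ(T) = max|λ| = 1.1399; 1.1399 > 1, so it fails to converge.

no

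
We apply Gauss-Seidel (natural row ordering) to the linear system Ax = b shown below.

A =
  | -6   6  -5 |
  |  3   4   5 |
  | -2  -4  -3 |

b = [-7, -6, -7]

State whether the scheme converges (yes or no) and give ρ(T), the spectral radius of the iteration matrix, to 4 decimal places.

Split A = D + L + U, D = diag(-6, 4, -3).
T_GS = -(D+L)⁻¹U: row 0 first, T[0,1] = -(6)/(-6) = +1.0000; later rows by forward substitution.
  T[0,:] = [+0.0000 +1.0000 -0.8333]
  T[1,:] = [+0.0000 -0.7500 -0.6250]
  T[2,:] = [+0.0000 +0.3333 +1.3889]
eigenvalue magnitudes: 1.2866, 0.6477, 0.0000.
ρ(T) = max|λ| = 1.2866; 1.2866 > 1, so it fails to converge.

no, ρ = 1.2866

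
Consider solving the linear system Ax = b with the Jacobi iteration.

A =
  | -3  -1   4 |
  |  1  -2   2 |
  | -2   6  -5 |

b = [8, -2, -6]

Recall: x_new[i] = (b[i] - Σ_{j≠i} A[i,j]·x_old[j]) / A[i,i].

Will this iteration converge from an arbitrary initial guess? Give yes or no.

no

A = D + L + U where D = diag(-3, -2, -5).
Jacobi: T = -D⁻¹(L+U), T[1,2] = -(2)/(-2) = +1.0000; T[1,1] = 0.
  T[0,:] = [+0.0000, -0.3333, +1.3333]
  T[1,:] = [+0.5000, +0.0000, +1.0000]
  T[2,:] = [-0.4000, +1.2000, +0.0000]
|roots of det(T-λI)|: 1.1464, 0.9023, 0.9023.
ρ(T) = max|λ| = 1.1464; 1.1464 > 1: divergent.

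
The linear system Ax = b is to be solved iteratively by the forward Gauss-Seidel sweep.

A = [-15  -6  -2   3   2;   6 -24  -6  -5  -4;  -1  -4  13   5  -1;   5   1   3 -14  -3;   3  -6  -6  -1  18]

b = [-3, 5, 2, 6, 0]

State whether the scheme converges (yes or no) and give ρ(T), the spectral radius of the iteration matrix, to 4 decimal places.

Let D = diag(-15, -24, 13, -14, 18); L, U the strict triangles.
Gauss-Seidel: T = -(D+L)⁻¹U, row 0 first, T[0,3] = -(3)/(-15) = +0.2000; later rows by forward substitution.
  T[0,:] = [+0.0000 -0.4000 -0.1333 +0.2000 +0.1333]
  T[1,:] = [+0.0000 -0.1000 -0.2833 -0.1583 -0.1333]
  T[2,:] = [+0.0000 -0.0615 -0.0974 -0.4179 +0.0462]
  T[3,:] = [+0.0000 -0.1632 -0.0887 -0.0294 -0.1663]
  T[4,:] = [+0.0000 +0.0038 -0.1096 -0.2271 -0.0605]
|eigenvalues of T|: 0.5034, 0.2077, 0.2077, 0.0632, 0.0000.
spectral radius ρ = 0.5034; 0.5034 < 1: convergent.

yes, ρ = 0.5034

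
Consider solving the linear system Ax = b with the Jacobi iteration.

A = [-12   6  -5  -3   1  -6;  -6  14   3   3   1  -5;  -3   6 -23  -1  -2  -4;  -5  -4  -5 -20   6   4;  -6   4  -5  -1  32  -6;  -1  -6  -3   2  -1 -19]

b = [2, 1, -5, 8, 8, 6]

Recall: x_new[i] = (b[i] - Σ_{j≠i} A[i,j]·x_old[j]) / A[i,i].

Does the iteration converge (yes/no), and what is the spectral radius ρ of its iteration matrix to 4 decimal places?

yes, ρ = 0.6506

Let D = diag(-12, 14, -23, -20, 32, -19); L, U the strict triangles.
Jacobi: T = -D⁻¹(L+U), T[0,5] = -(-6)/(-12) = -0.5000; T[0,0] = 0.
  T[0,:] = [+0.0000 +0.5000 -0.4167 -0.2500 +0.0833 -0.5000]
  T[1,:] = [+0.4286 +0.0000 -0.2143 -0.2143 -0.0714 +0.3571]
  T[2,:] = [-0.1304 +0.2609 +0.0000 -0.0435 -0.0870 -0.1739]
  T[3,:] = [-0.2500 -0.2000 -0.2500 +0.0000 +0.3000 +0.2000]
  T[4,:] = [+0.1875 -0.1250 +0.1562 +0.0312 +0.0000 +0.1875]
  T[5,:] = [-0.0526 -0.3158 -0.1579 +0.1053 -0.0526 +0.0000]
|λ(T)| sorted: 0.6506, 0.4267, 0.2410, 0.1764, 0.1764, 0.0364.
ρ(T) = max|λ| = 0.6506; 0.6506 < 1: convergent.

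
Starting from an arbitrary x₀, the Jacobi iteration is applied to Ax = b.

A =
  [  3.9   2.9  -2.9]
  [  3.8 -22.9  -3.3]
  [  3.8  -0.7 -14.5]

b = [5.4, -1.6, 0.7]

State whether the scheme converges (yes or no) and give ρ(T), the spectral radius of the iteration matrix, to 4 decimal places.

A = D + L + U where D = diag(3.9, -22.9, -14.5).
Jacobi T = -D⁻¹(L+U): T[2,0] = -(3.8)/(-14.5) = +0.2621; T[2,2] = 0.
  T[0,:] = [+0.0000, -0.7436, +0.7436]
  T[1,:] = [+0.1659, +0.0000, -0.1441]
  T[2,:] = [+0.2621, -0.0483, +0.0000]
|eigenvalues of T|: 0.3715, 0.2440, 0.2440.
spectral radius ρ = 0.3715; 0.3715 < 1, so it converges for any x₀.

yes, ρ = 0.3715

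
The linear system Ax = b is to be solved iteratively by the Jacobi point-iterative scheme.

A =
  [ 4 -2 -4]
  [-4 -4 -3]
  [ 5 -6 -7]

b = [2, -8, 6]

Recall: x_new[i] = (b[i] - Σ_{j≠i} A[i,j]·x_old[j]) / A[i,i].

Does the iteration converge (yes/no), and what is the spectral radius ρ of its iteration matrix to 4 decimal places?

Write A = D+L+U with D = diag(4, -4, -7).
Jacobi: T = -D⁻¹(L+U), T[0,1] = -(-2)/(4) = +0.5000; T[0,0] = 0.
  T[0,:] = [+0.0000 +0.5000 +1.0000]
  T[1,:] = [-1.0000 +0.0000 -0.7500]
  T[2,:] = [+0.7143 -0.8571 +0.0000]
|roots of det(T-λI)|: 1.1671, 0.7106, 0.7106.
spectral radius ρ = 1.1671; 1.1671 > 1, so it fails to converge.

no, ρ = 1.1671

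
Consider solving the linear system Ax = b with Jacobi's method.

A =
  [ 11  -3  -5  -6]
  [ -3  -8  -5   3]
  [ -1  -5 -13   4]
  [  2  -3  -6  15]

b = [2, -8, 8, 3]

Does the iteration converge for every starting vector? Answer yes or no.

yes

Diagonal D = diag(11, -8, -13, 15); L, U strict lower/upper.
Jacobi: T = -D⁻¹(L+U), T[0,2] = -(-5)/(11) = +0.4545; T[0,0] = 0.
  T[0,:] = [+0.0000  +0.2727  +0.4545  +0.5455]
  T[1,:] = [-0.3750  +0.0000  -0.6250  +0.3750]
  T[2,:] = [-0.0769  -0.3846  +0.0000  +0.3077]
  T[3,:] = [-0.1333  +0.2000  +0.4000  +0.0000]
eigenvalue magnitudes: 0.7187, 0.5296, 0.4334, 0.4334.
spectral radius ρ = 0.7187; 0.7187 < 1: convergent.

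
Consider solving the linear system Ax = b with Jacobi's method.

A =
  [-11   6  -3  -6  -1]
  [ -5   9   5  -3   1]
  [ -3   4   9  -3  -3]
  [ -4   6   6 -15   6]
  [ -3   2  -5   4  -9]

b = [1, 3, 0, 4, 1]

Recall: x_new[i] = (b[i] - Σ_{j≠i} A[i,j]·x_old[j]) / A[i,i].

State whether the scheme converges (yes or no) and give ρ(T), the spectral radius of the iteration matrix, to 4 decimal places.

Let D = diag(-11, 9, 9, -15, -9); L, U the strict triangles.
Jacobi T = -D⁻¹(L+U): T[0,4] = -(-1)/(-11) = -0.0909; T[0,0] = 0.
  T[0,:] = [+0.0000 +0.5455 -0.2727 -0.5455 -0.0909]
  T[1,:] = [+0.5556 +0.0000 -0.5556 +0.3333 -0.1111]
  T[2,:] = [+0.3333 -0.4444 +0.0000 +0.3333 +0.3333]
  T[3,:] = [-0.2667 +0.4000 +0.4000 +0.0000 +0.4000]
  T[4,:] = [-0.3333 +0.2222 -0.5556 +0.4444 +0.0000]
|eigenvalues of T|: 1.1416, 0.6506, 0.6506, 0.4275, 0.4275.
ρ(T) = max|λ| = 1.1416; 1.1416 > 1: divergent.

no, ρ = 1.1416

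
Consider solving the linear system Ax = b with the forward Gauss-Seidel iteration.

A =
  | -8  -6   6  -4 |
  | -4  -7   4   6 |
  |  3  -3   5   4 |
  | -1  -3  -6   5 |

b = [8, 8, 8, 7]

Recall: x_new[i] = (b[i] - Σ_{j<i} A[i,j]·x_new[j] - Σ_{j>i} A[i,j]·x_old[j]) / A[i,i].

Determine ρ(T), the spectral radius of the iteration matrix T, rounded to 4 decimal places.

Let D = diag(-8, -7, 5, 5); L, U the strict triangles.
GS T = -(D+L)⁻¹U: row 0 first, T[0,2] = -(6)/(-8) = +0.7500; later rows by forward substitution.
  T[0,:] = [+0.0000 -0.7500 +0.7500 -0.5000]
  T[1,:] = [+0.0000 +0.4286 +0.1429 +1.1429]
  T[2,:] = [+0.0000 +0.7071 -0.3643 +0.1857]
  T[3,:] = [+0.0000 +0.9557 -0.2014 +0.8086]
eigenvalue magnitudes: 1.6578, 0.7282, 0.0568, 0.0000.
ρ = 1.6578; 1.6578 > 1: divergent.

1.6578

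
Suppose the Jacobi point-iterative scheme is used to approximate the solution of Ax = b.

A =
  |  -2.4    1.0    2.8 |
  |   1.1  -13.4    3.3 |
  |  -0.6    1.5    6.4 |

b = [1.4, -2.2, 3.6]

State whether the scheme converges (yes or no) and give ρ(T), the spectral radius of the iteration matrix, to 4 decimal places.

yes, ρ = 0.3500

Let D = diag(-2.4, -13.4, 6.4); L, U the strict triangles.
Jacobi: T = -D⁻¹(L+U), T[2,0] = -(-0.6)/(6.4) = +0.0938; T[2,2] = 0.
  T[0,:] = [+0.0000, +0.4167, +1.1667]
  T[1,:] = [+0.0821, +0.0000, +0.2463]
  T[2,:] = [+0.0938, -0.2344, +0.0000]
eigenvalue magnitudes: 0.3500, 0.1914, 0.1914.
spectral radius ρ = 0.3500; 0.3500 < 1 ⇒ converges.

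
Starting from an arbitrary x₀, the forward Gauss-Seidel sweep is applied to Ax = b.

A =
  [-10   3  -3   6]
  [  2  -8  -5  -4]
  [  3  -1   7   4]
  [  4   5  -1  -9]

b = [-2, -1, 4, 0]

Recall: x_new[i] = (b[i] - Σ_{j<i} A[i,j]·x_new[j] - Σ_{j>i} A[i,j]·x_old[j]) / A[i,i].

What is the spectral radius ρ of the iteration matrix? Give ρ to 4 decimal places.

0.8662

Write A = D+L+U with D = diag(-10, -8, 7, -9).
GS T = -(D+L)⁻¹U: row 0 first, T[0,2] = -(-3)/(-10) = -0.3000; later rows by forward substitution.
  T[0,:] = [+0.0000 +0.3000 -0.3000 +0.6000]
  T[1,:] = [+0.0000 +0.0750 -0.7000 -0.3500]
  T[2,:] = [+0.0000 -0.1179 +0.0286 -0.8786]
  T[3,:] = [+0.0000 +0.1881 -0.5254 +0.1698]
eigenvalue magnitudes: 0.8662, 0.4777, 0.1151, 0.0000.
ρ(T) = max|λ| = 0.8662; 0.8662 < 1, so it converges for any x₀.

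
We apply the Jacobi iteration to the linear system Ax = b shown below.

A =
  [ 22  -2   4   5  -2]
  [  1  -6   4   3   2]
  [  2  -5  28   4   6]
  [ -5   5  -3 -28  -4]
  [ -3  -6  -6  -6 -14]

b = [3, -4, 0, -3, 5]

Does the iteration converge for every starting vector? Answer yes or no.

yes

Let D = diag(22, -6, 28, -28, -14); L, U the strict triangles.
T_J = -D⁻¹(L+U): T[0,1] = -(-2)/(22) = +0.0909; T[0,0] = 0.
  T[0,:] = [+0.0000  +0.0909  -0.1818  -0.2273  +0.0909]
  T[1,:] = [+0.1667  +0.0000  +0.6667  +0.5000  +0.3333]
  T[2,:] = [-0.0714  +0.1786  +0.0000  -0.1429  -0.2143]
  T[3,:] = [-0.1786  +0.1786  -0.1071  +0.0000  -0.1429]
  T[4,:] = [-0.2143  -0.4286  -0.4286  -0.4286  +0.0000]
moduli |λ_i(T)| = 0.6535, 0.4808, 0.2484, 0.2484, 0.1769.
spectral radius ρ = 0.6535; 0.6535 < 1, so it converges for any x₀.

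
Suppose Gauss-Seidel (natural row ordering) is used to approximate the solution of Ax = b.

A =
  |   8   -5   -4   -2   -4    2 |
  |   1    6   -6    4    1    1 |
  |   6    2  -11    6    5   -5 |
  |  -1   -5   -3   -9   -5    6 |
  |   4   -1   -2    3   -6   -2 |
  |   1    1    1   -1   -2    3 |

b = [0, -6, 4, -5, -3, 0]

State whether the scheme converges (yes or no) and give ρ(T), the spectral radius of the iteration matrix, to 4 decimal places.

no, ρ = 1.2046

Let D = diag(8, 6, -11, -9, -6, 3); L, U the strict triangles.
Gauss-Seidel: T = -(D+L)⁻¹U, row 0 first, T[0,5] = -(2)/(8) = -0.2500; later rows by forward substitution.
  T[0,:] = [+0.0000  +0.6250  +0.5000  +0.2500  +0.5000  -0.2500]
  T[1,:] = [+0.0000  -0.1042  +0.9167  -0.7083  -0.2500  -0.1250]
  T[2,:] = [+0.0000  +0.3220  +0.4394  +0.5530  +0.6818  -0.6136]
  T[3,:] = [+0.0000  -0.1189  -0.7113  +0.1814  -0.6995  +0.9684]
  T[4,:] = [+0.0000  +0.2673  -0.3215  +0.1911  -0.2020  +0.2096]
  T[5,:] = [+0.0000  -0.1424  -1.0701  +0.1563  -0.6785  +0.7921]
|λ(T)| sorted: 1.2046, 0.4798, 0.4798, 0.4710, 0.1611, 0.0000.
spectral radius ρ = 1.2046; 1.2046 > 1: divergent.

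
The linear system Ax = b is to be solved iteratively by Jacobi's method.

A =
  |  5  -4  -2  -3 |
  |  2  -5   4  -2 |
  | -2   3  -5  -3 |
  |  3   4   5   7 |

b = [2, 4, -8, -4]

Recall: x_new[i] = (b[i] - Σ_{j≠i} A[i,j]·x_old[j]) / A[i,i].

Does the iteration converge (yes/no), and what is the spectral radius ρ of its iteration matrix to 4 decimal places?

no, ρ = 1.2672

Diagonal D = diag(5, -5, -5, 7); L, U strict lower/upper.
T_J = -D⁻¹(L+U): T[1,2] = -(4)/(-5) = +0.8000; T[1,1] = 0.
  T[0,:] = [+0.0000  +0.8000  +0.4000  +0.6000]
  T[1,:] = [+0.4000  +0.0000  +0.8000  -0.4000]
  T[2,:] = [-0.4000  +0.6000  +0.0000  -0.6000]
  T[3,:] = [-0.4286  -0.5714  -0.7143  +0.0000]
moduli |λ_i(T)| = 1.2672, 0.8071, 0.4409, 0.4409.
ρ(T) = max|λ| = 1.2672; 1.2672 > 1 ⇒ diverges.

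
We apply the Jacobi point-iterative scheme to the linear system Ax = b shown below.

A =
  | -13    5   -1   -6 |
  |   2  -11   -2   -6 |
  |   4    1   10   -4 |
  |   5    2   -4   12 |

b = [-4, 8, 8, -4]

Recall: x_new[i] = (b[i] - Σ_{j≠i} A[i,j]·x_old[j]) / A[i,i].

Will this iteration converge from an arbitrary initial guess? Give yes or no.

Let D = diag(-13, -11, 10, 12); L, U the strict triangles.
T_J = -D⁻¹(L+U): T[0,2] = -(-1)/(-13) = -0.0769; T[0,0] = 0.
  T[0,:] = [+0.0000  +0.3846  -0.0769  -0.4615]
  T[1,:] = [+0.1818  +0.0000  -0.1818  -0.5455]
  T[2,:] = [-0.4000  -0.1000  +0.0000  +0.4000]
  T[3,:] = [-0.4167  -0.1667  +0.3333  +0.0000]
|eigenvalues of T|: 0.9138, 0.4141, 0.3045, 0.3045.
ρ = 0.9138; 0.9138 < 1: convergent.

yes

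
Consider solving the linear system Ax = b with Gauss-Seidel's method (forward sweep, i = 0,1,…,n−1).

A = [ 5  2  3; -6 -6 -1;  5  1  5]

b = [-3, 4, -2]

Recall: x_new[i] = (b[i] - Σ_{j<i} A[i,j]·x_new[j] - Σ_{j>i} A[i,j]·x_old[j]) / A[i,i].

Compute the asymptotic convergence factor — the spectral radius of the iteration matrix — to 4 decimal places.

0.8333

Let D = diag(5, -6, 5); L, U the strict triangles.
Gauss-Seidel: T = -(D+L)⁻¹U, row 0 first, T[0,2] = -(3)/(5) = -0.6000; later rows by forward substitution.
  T[0,:] = [+0.0000, -0.4000, -0.6000]
  T[1,:] = [+0.0000, +0.4000, +0.4333]
  T[2,:] = [+0.0000, +0.3200, +0.5133]
|eigenvalues of T|: 0.8333, 0.0800, 0.0000.
spectral radius ρ = 0.8333; 0.8333 < 1 ⇒ converges.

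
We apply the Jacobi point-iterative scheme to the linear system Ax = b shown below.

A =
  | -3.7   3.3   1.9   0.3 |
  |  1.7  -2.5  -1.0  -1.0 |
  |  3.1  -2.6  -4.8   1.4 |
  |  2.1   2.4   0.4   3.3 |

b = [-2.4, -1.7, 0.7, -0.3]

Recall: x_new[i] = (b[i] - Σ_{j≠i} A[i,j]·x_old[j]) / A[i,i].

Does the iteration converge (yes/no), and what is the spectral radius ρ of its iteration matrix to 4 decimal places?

no, ρ = 1.2326

Let D = diag(-3.7, -2.5, -4.8, 3.3); L, U the strict triangles.
Jacobi T = -D⁻¹(L+U): T[0,1] = -(3.3)/(-3.7) = +0.8919; T[0,0] = 0.
  T[0,:] = [+0.0000  +0.8919  +0.5135  +0.0811]
  T[1,:] = [+0.6800  +0.0000  -0.4000  -0.4000]
  T[2,:] = [+0.6458  -0.5417  +0.0000  +0.2917]
  T[3,:] = [-0.6364  -0.7273  -0.1212  +0.0000]
moduli |λ_i(T)| = 1.2326, 0.9917, 0.4252, 0.1842.
spectral radius ρ = 1.2326; 1.2326 > 1: divergent.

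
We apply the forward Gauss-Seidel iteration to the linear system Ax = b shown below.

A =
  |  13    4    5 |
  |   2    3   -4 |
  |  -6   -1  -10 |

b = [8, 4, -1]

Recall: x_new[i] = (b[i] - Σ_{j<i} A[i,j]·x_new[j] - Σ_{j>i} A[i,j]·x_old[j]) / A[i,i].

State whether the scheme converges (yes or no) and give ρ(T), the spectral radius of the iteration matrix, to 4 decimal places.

yes, ρ = 0.6536

A = D + L + U where D = diag(13, 3, -10).
Gauss-Seidel: T = -(D+L)⁻¹U, row 0 first, T[0,2] = -(5)/(13) = -0.3846; later rows by forward substitution.
  T[0,:] = [+0.0000  -0.3077  -0.3846]
  T[1,:] = [+0.0000  +0.2051  +1.5897]
  T[2,:] = [+0.0000  +0.1641  +0.0718]
|roots of det(T-λI)|: 0.6536, 0.3766, 0.0000.
spectral radius ρ = 0.6536; 0.6536 < 1, so it converges for any x₀.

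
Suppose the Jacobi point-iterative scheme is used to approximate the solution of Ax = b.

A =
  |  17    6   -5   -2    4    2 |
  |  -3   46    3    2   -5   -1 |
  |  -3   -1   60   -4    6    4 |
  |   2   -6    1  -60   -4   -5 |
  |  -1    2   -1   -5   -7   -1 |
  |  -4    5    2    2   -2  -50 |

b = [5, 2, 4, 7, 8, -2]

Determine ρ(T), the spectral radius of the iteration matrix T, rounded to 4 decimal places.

0.4493

Write A = D+L+U with D = diag(17, 46, 60, -60, -7, -50).
T_J = -D⁻¹(L+U): T[3,0] = -(2)/(-60) = +0.0333; T[3,3] = 0.
  T[0,:] = [+0.0000  -0.3529  +0.2941  +0.1176  -0.2353  -0.1176]
  T[1,:] = [+0.0652  +0.0000  -0.0652  -0.0435  +0.1087  +0.0217]
  T[2,:] = [+0.0500  +0.0167  +0.0000  +0.0667  -0.1000  -0.0667]
  T[3,:] = [+0.0333  -0.1000  +0.0167  +0.0000  -0.0667  -0.0833]
  T[4,:] = [-0.1429  +0.2857  -0.1429  -0.7143  +0.0000  -0.1429]
  T[5,:] = [-0.0800  +0.1000  +0.0400  +0.0400  -0.0400  +0.0000]
|λ(T)| sorted: 0.4493, 0.2887, 0.1280, 0.1280, 0.0868, 0.0439.
ρ(T) = max|λ| = 0.4493; 0.4493 < 1, so it converges for any x₀.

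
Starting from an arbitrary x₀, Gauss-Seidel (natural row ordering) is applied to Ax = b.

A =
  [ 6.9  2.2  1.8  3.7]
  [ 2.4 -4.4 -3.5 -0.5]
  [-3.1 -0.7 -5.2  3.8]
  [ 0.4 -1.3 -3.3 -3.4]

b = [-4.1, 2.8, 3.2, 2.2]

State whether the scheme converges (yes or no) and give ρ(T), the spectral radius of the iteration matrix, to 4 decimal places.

Write A = D+L+U with D = diag(6.9, -4.4, -5.2, -3.4).
T_GS = -(D+L)⁻¹U: row 0 first, T[0,1] = -(2.2)/(6.9) = -0.3188; later rows by forward substitution.
  T[0,:] = [+0.0000, -0.3188, -0.2609, -0.5362]
  T[1,:] = [+0.0000, -0.1739, -0.9377, -0.4061]
  T[2,:] = [+0.0000, +0.2135, +0.2818, +1.1051]
  T[3,:] = [+0.0000, -0.1782, +0.0544, -0.9804]
|roots of det(T-λI)|: 0.9405, 0.1899, 0.1221, 0.0000.
ρ(T) = max|λ| = 0.9405; 0.9405 < 1: convergent.

yes, ρ = 0.9405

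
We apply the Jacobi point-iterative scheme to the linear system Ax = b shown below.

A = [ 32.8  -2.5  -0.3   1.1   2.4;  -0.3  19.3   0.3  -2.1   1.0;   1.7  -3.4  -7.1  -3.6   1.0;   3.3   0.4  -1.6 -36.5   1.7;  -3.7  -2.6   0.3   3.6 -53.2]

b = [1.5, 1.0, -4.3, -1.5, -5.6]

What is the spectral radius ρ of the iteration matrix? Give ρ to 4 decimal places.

0.2051

Write A = D+L+U with D = diag(32.8, 19.3, -7.1, -36.5, -53.2).
Jacobi T = -D⁻¹(L+U): T[3,2] = -(-1.6)/(-36.5) = -0.0438; T[3,3] = 0.
  T[0,:] = [+0.0000 +0.0762 +0.0091 -0.0335 -0.0732]
  T[1,:] = [+0.0155 +0.0000 -0.0155 +0.1088 -0.0518]
  T[2,:] = [+0.2394 -0.4789 +0.0000 -0.5070 +0.1408]
  T[3,:] = [+0.0904 +0.0110 -0.0438 +0.0000 +0.0466]
  T[4,:] = [-0.0695 -0.0489 +0.0056 +0.0677 +0.0000]
eigenvalue magnitudes: 0.2051, 0.1421, 0.1421, 0.0945, 0.0271.
ρ = 0.2051; 0.2051 < 1 ⇒ converges.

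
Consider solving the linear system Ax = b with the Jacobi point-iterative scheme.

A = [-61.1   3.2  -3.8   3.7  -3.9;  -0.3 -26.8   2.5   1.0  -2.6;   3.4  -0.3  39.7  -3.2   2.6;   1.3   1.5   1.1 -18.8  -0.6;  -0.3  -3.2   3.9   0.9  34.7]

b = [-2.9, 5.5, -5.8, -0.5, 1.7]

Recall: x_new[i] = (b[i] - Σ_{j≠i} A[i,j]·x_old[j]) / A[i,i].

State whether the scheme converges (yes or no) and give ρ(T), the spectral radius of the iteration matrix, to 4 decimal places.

Let D = diag(-61.1, -26.8, 39.7, -18.8, 34.7); L, U the strict triangles.
Jacobi T = -D⁻¹(L+U): T[1,3] = -(1)/(-26.8) = +0.0373; T[1,1] = 0.
  T[0,:] = [+0.0000 +0.0524 -0.0622 +0.0606 -0.0638]
  T[1,:] = [-0.0112 +0.0000 +0.0933 +0.0373 -0.0970]
  T[2,:] = [-0.0856 +0.0076 +0.0000 +0.0806 -0.0655]
  T[3,:] = [+0.0691 +0.0798 +0.0585 +0.0000 -0.0319]
  T[4,:] = [+0.0086 +0.0922 -0.1124 -0.0259 +0.0000]
|roots of det(T-λI)|: 0.1601, 0.1024, 0.0713, 0.0685, 0.0685.
ρ(T) = max|λ| = 0.1601; 0.1601 < 1: convergent.

yes, ρ = 0.1601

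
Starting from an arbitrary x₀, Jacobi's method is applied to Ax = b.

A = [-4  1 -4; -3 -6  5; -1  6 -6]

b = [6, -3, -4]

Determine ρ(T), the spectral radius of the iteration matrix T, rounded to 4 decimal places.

Write A = D+L+U with D = diag(-4, -6, -6).
Jacobi: T = -D⁻¹(L+U), T[1,2] = -(5)/(-6) = +0.8333; T[1,1] = 0.
  T[0,:] = [+0.0000 +0.2500 -1.0000]
  T[1,:] = [-0.5000 +0.0000 +0.8333]
  T[2,:] = [-0.1667 +1.0000 +0.0000]
moduli |λ_i(T)| = 1.1337, 0.6406, 0.6406.
ρ = 1.1337; 1.1337 > 1: divergent.

1.1337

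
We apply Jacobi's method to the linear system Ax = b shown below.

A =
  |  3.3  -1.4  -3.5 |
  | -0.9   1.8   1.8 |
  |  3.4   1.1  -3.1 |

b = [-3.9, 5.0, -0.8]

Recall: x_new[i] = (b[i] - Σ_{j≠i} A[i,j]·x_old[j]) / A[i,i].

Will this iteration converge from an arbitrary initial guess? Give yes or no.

Let D = diag(3.3, 1.8, -3.1); L, U the strict triangles.
Jacobi T = -D⁻¹(L+U): T[1,0] = -(-0.9)/(1.8) = +0.5000; T[1,1] = 0.
  T[0,:] = [+0.0000  +0.4242  +1.0606]
  T[1,:] = [+0.5000  +0.0000  -1.0000]
  T[2,:] = [+1.0968  +0.3548  +0.0000]
moduli |λ_i(T)| = 1.1255, 0.8282, 0.2973.
ρ(T) = max|λ| = 1.1255; 1.1255 > 1, so it fails to converge.

no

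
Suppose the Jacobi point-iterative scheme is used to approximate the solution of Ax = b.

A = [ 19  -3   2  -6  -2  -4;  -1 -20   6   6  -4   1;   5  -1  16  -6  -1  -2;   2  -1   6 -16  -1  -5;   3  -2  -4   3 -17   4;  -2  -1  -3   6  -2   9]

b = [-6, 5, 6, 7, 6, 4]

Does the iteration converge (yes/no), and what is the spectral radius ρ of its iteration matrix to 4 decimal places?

yes, ρ = 0.8373

Split A = D + L + U, D = diag(19, -20, 16, -16, -17, 9).
Jacobi T = -D⁻¹(L+U): T[4,5] = -(4)/(-17) = +0.2353; T[4,4] = 0.
  T[0,:] = [+0.0000  +0.1579  -0.1053  +0.3158  +0.1053  +0.2105]
  T[1,:] = [-0.0500  +0.0000  +0.3000  +0.3000  -0.2000  +0.0500]
  T[2,:] = [-0.3125  +0.0625  +0.0000  +0.3750  +0.0625  +0.1250]
  T[3,:] = [+0.1250  -0.0625  +0.3750  +0.0000  -0.0625  -0.3125]
  T[4,:] = [+0.1765  -0.1176  -0.2353  +0.1765  +0.0000  +0.2353]
  T[5,:] = [+0.2222  +0.1111  +0.3333  -0.6667  +0.2222  +0.0000]
moduli |λ_i(T)| = 0.8373, 0.4560, 0.3218, 0.2654, 0.2654, 0.2221.
spectral radius ρ = 0.8373; 0.8373 < 1 ⇒ converges.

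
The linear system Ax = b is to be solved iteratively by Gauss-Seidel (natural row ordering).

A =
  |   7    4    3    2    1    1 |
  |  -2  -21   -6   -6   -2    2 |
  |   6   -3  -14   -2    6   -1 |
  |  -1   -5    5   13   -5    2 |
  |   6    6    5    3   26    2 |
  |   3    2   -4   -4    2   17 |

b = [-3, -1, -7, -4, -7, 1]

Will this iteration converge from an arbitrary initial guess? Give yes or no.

yes

A = D + L + U where D = diag(7, -21, -14, 13, 26, 17).
Gauss-Seidel: T = -(D+L)⁻¹U, row 0 first, T[0,1] = -(4)/(7) = -0.5714; later rows by forward substitution.
  T[0,:] = [+0.0000, -0.5714, -0.4286, -0.2857, -0.1429, -0.1429]
  T[1,:] = [+0.0000, +0.0544, -0.2449, -0.2585, -0.0816, +0.1088]
  T[2,:] = [+0.0000, -0.2566, -0.1312, -0.2099, +0.3848, -0.1560]
  T[3,:] = [+0.0000, +0.0757, -0.0767, -0.0407, +0.1942, -0.0630]
  T[4,:] = [+0.0000, +0.1599, +0.1895, +0.1706, -0.0446, -0.0318]
  T[5,:] = [+0.0000, +0.0331, +0.0332, +0.0018, +0.1763, -0.0354]
|eigenvalues of T|: 0.5599, 0.1498, 0.1498, 0.0984, 0.0984, 0.0000.
spectral radius ρ = 0.5599; 0.5599 < 1: convergent.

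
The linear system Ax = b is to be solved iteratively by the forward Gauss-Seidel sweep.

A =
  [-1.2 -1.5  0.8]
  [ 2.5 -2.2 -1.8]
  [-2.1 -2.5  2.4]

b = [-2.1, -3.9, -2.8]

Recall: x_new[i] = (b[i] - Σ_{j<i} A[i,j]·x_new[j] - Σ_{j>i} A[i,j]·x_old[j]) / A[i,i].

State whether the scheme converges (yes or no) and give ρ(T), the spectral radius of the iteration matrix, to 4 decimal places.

Write A = D+L+U with D = diag(-1.2, -2.2, 2.4).
Gauss-Seidel: T = -(D+L)⁻¹U, row 0 first, T[0,1] = -(-1.5)/(-1.2) = -1.2500; later rows by forward substitution.
  T[0,:] = [+0.0000 -1.2500 +0.6667]
  T[1,:] = [+0.0000 -1.4205 -0.0606]
  T[2,:] = [+0.0000 -2.5734 +0.5202]
|λ(T)| sorted: 1.4977, 0.5975, 0.0000.
ρ = 1.4977; 1.4977 > 1, so it fails to converge.

no, ρ = 1.4977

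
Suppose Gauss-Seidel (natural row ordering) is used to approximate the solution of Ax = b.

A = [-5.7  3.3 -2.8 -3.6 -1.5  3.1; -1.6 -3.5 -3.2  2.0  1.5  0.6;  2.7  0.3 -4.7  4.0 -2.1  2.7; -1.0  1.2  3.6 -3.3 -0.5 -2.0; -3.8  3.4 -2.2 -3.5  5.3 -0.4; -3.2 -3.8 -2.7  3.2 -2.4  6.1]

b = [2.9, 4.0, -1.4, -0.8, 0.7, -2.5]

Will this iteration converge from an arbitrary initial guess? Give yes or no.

Let D = diag(-5.7, -3.5, -4.7, -3.3, 5.3, 6.1); L, U the strict triangles.
T_GS = -(D+L)⁻¹U: row 0 first, T[0,3] = -(-3.6)/(-5.7) = -0.6316; later rows by forward substitution.
  T[0,:] = [+0.0000  +0.5789  -0.4912  -0.6316  -0.2632  +0.5439]
  T[1,:] = [+0.0000  -0.2647  -0.6897  +0.8602  +0.5489  -0.0772]
  T[2,:] = [+0.0000  +0.3157  -0.3262  +0.5431  -0.5629  +0.8820]
  T[3,:] = [+0.0000  +0.0727  -0.4578  +1.0967  -0.4863  +0.1632]
  T[4,:] = [+0.0000  +0.7639  -0.3475  -0.0549  -1.0956  +0.9888]
  T[5,:] = [+0.0000  +0.5410  -0.7283  -0.1520  -0.2213  +0.9310]
eigenvalue magnitudes: 1.2752, 0.9905, 0.6849, 0.6849, 0.0046, 0.0000.
ρ = 1.2752; 1.2752 > 1 ⇒ diverges.

no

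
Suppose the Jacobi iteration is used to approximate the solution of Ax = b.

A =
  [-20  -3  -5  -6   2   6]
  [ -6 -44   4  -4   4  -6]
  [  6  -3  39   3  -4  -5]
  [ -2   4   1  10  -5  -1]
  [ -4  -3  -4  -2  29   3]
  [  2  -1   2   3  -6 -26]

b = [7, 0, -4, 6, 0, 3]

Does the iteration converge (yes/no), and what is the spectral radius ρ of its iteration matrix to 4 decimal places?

yes, ρ = 0.5544

A = D + L + U where D = diag(-20, -44, 39, 10, 29, -26).
Jacobi T = -D⁻¹(L+U): T[1,5] = -(-6)/(-44) = -0.1364; T[1,1] = 0.
  T[0,:] = [+0.0000, -0.1500, -0.2500, -0.3000, +0.1000, +0.3000]
  T[1,:] = [-0.1364, +0.0000, +0.0909, -0.0909, +0.0909, -0.1364]
  T[2,:] = [-0.1538, +0.0769, +0.0000, -0.0769, +0.1026, +0.1282]
  T[3,:] = [+0.2000, -0.4000, -0.1000, +0.0000, +0.5000, +0.1000]
  T[4,:] = [+0.1379, +0.1034, +0.1379, +0.0690, +0.0000, -0.1034]
  T[5,:] = [+0.0769, -0.0385, +0.0769, +0.1154, -0.2308, +0.0000]
moduli |λ_i(T)| = 0.5544, 0.3299, 0.2744, 0.2744, 0.1755, 0.1149.
spectral radius ρ = 0.5544; 0.5544 < 1: convergent.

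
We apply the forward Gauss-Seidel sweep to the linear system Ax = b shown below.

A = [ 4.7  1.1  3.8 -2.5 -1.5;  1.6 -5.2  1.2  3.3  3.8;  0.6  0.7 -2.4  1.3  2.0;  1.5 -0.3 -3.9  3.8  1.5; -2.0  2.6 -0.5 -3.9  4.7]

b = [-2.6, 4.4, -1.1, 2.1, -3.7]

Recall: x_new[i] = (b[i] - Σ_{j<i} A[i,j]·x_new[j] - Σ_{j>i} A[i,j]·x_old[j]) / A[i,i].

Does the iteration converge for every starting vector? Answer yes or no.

no

A = D + L + U where D = diag(4.7, -5.2, -2.4, 3.8, 4.7).
T_GS = -(D+L)⁻¹U: row 0 first, T[0,2] = -(3.8)/(4.7) = -0.8085; later rows by forward substitution.
  T[0,:] = [+0.0000  -0.2340  -0.8085  +0.5319  +0.3191]
  T[1,:] = [+0.0000  -0.0720  -0.0180  +0.7983  +0.8290]
  T[2,:] = [+0.0000  -0.0795  -0.2074  +0.9075  +1.1549]
  T[3,:] = [+0.0000  +0.0051  +0.1049  +0.7844  +0.7300]
  T[4,:] = [+0.0000  -0.0640  -0.2691  +0.5322  +0.4059]
|λ(T)| sorted: 1.1201, 0.3204, 0.3204, 0.0427, 0.0000.
spectral radius ρ = 1.1201; 1.1201 > 1, so it fails to converge.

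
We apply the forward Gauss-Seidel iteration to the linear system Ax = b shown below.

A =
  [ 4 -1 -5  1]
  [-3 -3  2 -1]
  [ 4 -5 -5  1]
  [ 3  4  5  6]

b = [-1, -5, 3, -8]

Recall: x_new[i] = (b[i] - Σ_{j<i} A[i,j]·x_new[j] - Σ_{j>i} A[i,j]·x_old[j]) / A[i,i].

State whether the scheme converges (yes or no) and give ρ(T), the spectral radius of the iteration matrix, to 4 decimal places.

Split A = D + L + U, D = diag(4, -3, -5, 6).
T_GS = -(D+L)⁻¹U: row 0 first, T[0,3] = -(1)/(4) = -0.2500; later rows by forward substitution.
  T[0,:] = [+0.0000  +0.2500  +1.2500  -0.2500]
  T[1,:] = [+0.0000  -0.2500  -0.5833  -0.0833]
  T[2,:] = [+0.0000  +0.4500  +1.5833  +0.0833]
  T[3,:] = [+0.0000  -0.3333  -1.5556  +0.1111]
eigenvalue magnitudes: 1.3488, 0.1688, 0.0732, 0.0000.
ρ(T) = max|λ| = 1.3488; 1.3488 > 1, so it fails to converge.

no, ρ = 1.3488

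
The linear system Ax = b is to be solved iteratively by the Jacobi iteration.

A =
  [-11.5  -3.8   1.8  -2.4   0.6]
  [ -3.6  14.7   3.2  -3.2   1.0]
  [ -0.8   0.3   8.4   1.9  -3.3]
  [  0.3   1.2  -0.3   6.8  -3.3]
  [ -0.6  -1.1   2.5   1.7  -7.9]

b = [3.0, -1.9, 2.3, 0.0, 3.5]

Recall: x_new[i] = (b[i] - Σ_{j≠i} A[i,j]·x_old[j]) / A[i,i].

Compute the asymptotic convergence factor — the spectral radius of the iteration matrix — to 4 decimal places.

0.5238

A = D + L + U where D = diag(-11.5, 14.7, 8.4, 6.8, -7.9).
Jacobi T = -D⁻¹(L+U): T[1,0] = -(-3.6)/(14.7) = +0.2449; T[1,1] = 0.
  T[0,:] = [+0.0000  -0.3304  +0.1565  -0.2087  +0.0522]
  T[1,:] = [+0.2449  +0.0000  -0.2177  +0.2177  -0.0680]
  T[2,:] = [+0.0952  -0.0357  +0.0000  -0.2262  +0.3929]
  T[3,:] = [-0.0441  -0.1765  +0.0441  +0.0000  +0.4853]
  T[4,:] = [-0.0759  -0.1392  +0.3165  +0.2152  +0.0000]
|roots of det(T-λI)|: 0.5238, 0.3366, 0.3121, 0.3121, 0.2714.
ρ(T) = max|λ| = 0.5238; 0.5238 < 1, so it converges for any x₀.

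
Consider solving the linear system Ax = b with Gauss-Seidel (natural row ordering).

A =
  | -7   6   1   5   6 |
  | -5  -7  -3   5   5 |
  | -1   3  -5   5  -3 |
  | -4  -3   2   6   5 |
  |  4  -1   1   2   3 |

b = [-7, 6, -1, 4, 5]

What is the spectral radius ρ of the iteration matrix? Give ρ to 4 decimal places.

Diagonal D = diag(-7, -7, -5, 6, 3); L, U strict lower/upper.
GS T = -(D+L)⁻¹U: row 0 first, T[0,3] = -(5)/(-7) = +0.7143; later rows by forward substitution.
  T[0,:] = [+0.0000  +0.8571  +0.1429  +0.7143  +0.8571]
  T[1,:] = [+0.0000  -0.6122  -0.5306  +0.2041  +0.1020]
  T[2,:] = [+0.0000  -0.5388  -0.3469  +0.9796  -0.7102]
  T[3,:] = [+0.0000  +0.4449  -0.0544  +0.2517  +0.0259]
  T[4,:] = [+0.0000  -1.4639  -0.2154  -1.3787  -0.8893]
|roots of det(T-λI)|: 1.5347, 0.6948, 0.6948, 0.5509, 0.0000.
ρ(T) = max|λ| = 1.5347; 1.5347 > 1: divergent.

1.5347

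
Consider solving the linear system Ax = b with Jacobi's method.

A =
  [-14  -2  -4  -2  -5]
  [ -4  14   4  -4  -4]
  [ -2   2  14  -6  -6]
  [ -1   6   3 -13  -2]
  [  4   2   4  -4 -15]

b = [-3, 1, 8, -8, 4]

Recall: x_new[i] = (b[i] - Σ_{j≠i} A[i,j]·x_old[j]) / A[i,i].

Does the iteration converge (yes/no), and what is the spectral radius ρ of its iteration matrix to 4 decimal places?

Diagonal D = diag(-14, 14, 14, -13, -15); L, U strict lower/upper.
Jacobi T = -D⁻¹(L+U): T[4,1] = -(2)/(-15) = +0.1333; T[4,4] = 0.
  T[0,:] = [+0.0000 -0.1429 -0.2857 -0.1429 -0.3571]
  T[1,:] = [+0.2857 +0.0000 -0.2857 +0.2857 +0.2857]
  T[2,:] = [+0.1429 -0.1429 +0.0000 +0.4286 +0.4286]
  T[3,:] = [-0.0769 +0.4615 +0.2308 +0.0000 -0.1538]
  T[4,:] = [+0.2667 +0.1333 +0.2667 -0.2667 +0.0000]
|eigenvalues of T|: 0.8389, 0.4171, 0.4171, 0.2339, 0.2339.
spectral radius ρ = 0.8389; 0.8389 < 1, so it converges for any x₀.

yes, ρ = 0.8389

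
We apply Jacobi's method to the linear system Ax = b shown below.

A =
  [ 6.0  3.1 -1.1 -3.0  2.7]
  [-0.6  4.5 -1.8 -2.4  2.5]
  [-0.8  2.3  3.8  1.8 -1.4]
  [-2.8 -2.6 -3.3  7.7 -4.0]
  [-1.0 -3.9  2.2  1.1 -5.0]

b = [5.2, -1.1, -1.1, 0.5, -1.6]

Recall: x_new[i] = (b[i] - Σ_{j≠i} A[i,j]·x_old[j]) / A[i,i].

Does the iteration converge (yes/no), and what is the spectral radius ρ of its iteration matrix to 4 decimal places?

no, ρ = 1.2298

Let D = diag(6, 4.5, 3.8, 7.7, -5); L, U the strict triangles.
T_J = -D⁻¹(L+U): T[0,3] = -(-3)/(6) = +0.5000; T[0,0] = 0.
  T[0,:] = [+0.0000 -0.5167 +0.1833 +0.5000 -0.4500]
  T[1,:] = [+0.1333 +0.0000 +0.4000 +0.5333 -0.5556]
  T[2,:] = [+0.2105 -0.6053 +0.0000 -0.4737 +0.3684]
  T[3,:] = [+0.3636 +0.3377 +0.4286 +0.0000 +0.5195]
  T[4,:] = [-0.2000 -0.7800 +0.4400 +0.2200 +0.0000]
|roots of det(T-λI)|: 1.2298, 0.6451, 0.6451, 0.3388, 0.3388.
ρ(T) = max|λ| = 1.2298; 1.2298 > 1 ⇒ diverges.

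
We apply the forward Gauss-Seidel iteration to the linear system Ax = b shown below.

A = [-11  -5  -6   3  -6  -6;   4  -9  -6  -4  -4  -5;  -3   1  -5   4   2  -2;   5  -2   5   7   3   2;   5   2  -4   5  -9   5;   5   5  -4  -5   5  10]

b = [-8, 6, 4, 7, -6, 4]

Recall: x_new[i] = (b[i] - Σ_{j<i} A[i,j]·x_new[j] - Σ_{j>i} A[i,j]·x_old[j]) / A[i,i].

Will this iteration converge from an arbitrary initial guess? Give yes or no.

Write A = D+L+U with D = diag(-11, -9, -5, 7, -9, 10).
Gauss-Seidel: T = -(D+L)⁻¹U, row 0 first, T[0,1] = -(-5)/(-11) = -0.4545; later rows by forward substitution.
  T[0,:] = [+0.0000  -0.4545  -0.5455  +0.2727  -0.5455  -0.5455]
  T[1,:] = [+0.0000  -0.2020  -0.9091  -0.3232  -0.6869  -0.7980]
  T[2,:] = [+0.0000  +0.2323  +0.1455  +0.5717  +0.5899  -0.2323]
  T[3,:] = [+0.0000  +0.1010  +0.0260  -0.6955  -0.6566  +0.0418]
  T[4,:] = [+0.0000  -0.3446  -0.5553  -0.5608  -1.0826  +0.2017]
  T[5,:] = [+0.0000  +0.6440  +1.0761  +0.1866  +1.0651  +0.4989]
|λ(T)| sorted: 1.2844, 0.6636, 0.6636, 0.3895, 0.1310, 0.0000.
ρ(T) = max|λ| = 1.2844; 1.2844 > 1 ⇒ diverges.

no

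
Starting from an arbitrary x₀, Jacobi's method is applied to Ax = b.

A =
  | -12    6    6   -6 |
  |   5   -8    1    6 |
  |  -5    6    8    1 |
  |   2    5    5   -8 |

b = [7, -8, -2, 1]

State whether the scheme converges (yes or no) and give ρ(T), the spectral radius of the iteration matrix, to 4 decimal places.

Split A = D + L + U, D = diag(-12, -8, 8, -8).
T_J = -D⁻¹(L+U): T[3,1] = -(5)/(-8) = +0.6250; T[3,3] = 0.
  T[0,:] = [+0.0000, +0.5000, +0.5000, -0.5000]
  T[1,:] = [+0.6250, +0.0000, +0.1250, +0.7500]
  T[2,:] = [+0.6250, -0.7500, +0.0000, -0.1250]
  T[3,:] = [+0.2500, +0.6250, +0.6250, +0.0000]
|λ(T)| sorted: 1.2351, 0.8211, 0.8211, 0.0457.
ρ(T) = max|λ| = 1.2351; 1.2351 > 1: divergent.

no, ρ = 1.2351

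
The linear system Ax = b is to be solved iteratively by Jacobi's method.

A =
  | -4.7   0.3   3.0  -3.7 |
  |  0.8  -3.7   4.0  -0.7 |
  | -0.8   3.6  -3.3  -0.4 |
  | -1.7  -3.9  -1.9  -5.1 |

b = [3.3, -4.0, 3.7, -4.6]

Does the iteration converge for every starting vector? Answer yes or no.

Split A = D + L + U, D = diag(-4.7, -3.7, -3.3, -5.1).
Jacobi T = -D⁻¹(L+U): T[1,0] = -(0.8)/(-3.7) = +0.2162; T[1,1] = 0.
  T[0,:] = [+0.0000  +0.0638  +0.6383  -0.7872]
  T[1,:] = [+0.2162  +0.0000  +1.0811  -0.1892]
  T[2,:] = [-0.2424  +1.0909  +0.0000  -0.1212]
  T[3,:] = [-0.3333  -0.7647  -0.3725  +0.0000]
|roots of det(T-λI)|: 1.2682, 0.8367, 0.8367, 0.3581.
spectral radius ρ = 1.2682; 1.2682 > 1 ⇒ diverges.

no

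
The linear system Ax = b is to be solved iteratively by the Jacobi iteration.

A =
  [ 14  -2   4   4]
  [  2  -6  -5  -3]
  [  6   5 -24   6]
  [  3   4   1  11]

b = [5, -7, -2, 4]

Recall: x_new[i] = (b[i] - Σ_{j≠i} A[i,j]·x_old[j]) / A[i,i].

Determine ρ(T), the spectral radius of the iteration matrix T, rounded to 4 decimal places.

Let D = diag(14, -6, -24, 11); L, U the strict triangles.
T_J = -D⁻¹(L+U): T[0,3] = -(4)/(14) = -0.2857; T[0,0] = 0.
  T[0,:] = [+0.0000, +0.1429, -0.2857, -0.2857]
  T[1,:] = [+0.3333, +0.0000, -0.8333, -0.5000]
  T[2,:] = [+0.2500, +0.2083, +0.0000, +0.2500]
  T[3,:] = [-0.2727, -0.3636, -0.0909, +0.0000]
eigenvalue magnitudes: 0.5542, 0.4524, 0.4524, 0.1590.
spectral radius ρ = 0.5542; 0.5542 < 1, so it converges for any x₀.

0.5542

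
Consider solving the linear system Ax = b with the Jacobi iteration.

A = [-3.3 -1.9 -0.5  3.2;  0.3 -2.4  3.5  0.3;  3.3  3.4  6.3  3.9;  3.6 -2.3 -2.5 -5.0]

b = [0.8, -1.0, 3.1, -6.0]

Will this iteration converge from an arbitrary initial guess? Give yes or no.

Diagonal D = diag(-3.3, -2.4, 6.3, -5); L, U strict lower/upper.
T_J = -D⁻¹(L+U): T[3,2] = -(-2.5)/(-5) = -0.5000; T[3,3] = 0.
  T[0,:] = [+0.0000, -0.5758, -0.1515, +0.9697]
  T[1,:] = [+0.1250, +0.0000, +1.4583, +0.1250]
  T[2,:] = [-0.5238, -0.5397, +0.0000, -0.6190]
  T[3,:] = [+0.7200, -0.4600, -0.5000, +0.0000]
|λ(T)| sorted: 1.3249, 1.0848, 1.0848, 0.8383.
ρ(T) = max|λ| = 1.3249; 1.3249 > 1 ⇒ diverges.

no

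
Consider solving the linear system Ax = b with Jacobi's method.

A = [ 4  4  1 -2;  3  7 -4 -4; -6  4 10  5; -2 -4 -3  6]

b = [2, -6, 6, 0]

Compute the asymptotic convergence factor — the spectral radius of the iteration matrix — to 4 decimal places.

1.1349

Split A = D + L + U, D = diag(4, 7, 10, 6).
Jacobi T = -D⁻¹(L+U): T[2,0] = -(-6)/(10) = +0.6000; T[2,2] = 0.
  T[0,:] = [+0.0000, -1.0000, -0.2500, +0.5000]
  T[1,:] = [-0.4286, +0.0000, +0.5714, +0.5714]
  T[2,:] = [+0.6000, -0.4000, +0.0000, -0.5000]
  T[3,:] = [+0.3333, +0.6667, +0.5000, +0.0000]
eigenvalue magnitudes: 1.1349, 0.8148, 0.8148, 0.3539.
ρ = 1.1349; 1.1349 > 1: divergent.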